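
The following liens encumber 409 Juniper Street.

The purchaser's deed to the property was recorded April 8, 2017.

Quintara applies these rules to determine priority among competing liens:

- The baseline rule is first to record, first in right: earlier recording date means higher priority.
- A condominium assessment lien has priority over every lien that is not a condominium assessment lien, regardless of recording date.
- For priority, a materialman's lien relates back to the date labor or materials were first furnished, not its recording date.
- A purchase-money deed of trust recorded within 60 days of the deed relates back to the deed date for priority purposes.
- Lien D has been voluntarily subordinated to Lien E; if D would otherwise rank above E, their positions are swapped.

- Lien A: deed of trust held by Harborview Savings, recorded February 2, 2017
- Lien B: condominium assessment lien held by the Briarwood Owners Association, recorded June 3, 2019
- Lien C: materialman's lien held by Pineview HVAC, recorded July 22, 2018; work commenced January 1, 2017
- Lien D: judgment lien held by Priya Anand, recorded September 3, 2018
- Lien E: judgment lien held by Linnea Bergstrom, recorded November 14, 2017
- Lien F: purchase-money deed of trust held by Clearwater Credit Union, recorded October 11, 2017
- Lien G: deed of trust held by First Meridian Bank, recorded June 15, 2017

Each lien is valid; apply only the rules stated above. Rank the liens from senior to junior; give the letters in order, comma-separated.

B, C, A, G, F, E, D

Effective dates: C's effective date is January 1, 2017, when work began; F missed the 60-day window (186 days after the deed), so its recording date stands.
As a condominium assessment lien, B is senior to every other lien.
Ordering the rest by effective date: C (January 1, 2017), A (February 2, 2017), G (June 15, 2017), F (October 11, 2017), E (November 14, 2017), D (September 3, 2018).
D already ranks below E; the subordination has no effect.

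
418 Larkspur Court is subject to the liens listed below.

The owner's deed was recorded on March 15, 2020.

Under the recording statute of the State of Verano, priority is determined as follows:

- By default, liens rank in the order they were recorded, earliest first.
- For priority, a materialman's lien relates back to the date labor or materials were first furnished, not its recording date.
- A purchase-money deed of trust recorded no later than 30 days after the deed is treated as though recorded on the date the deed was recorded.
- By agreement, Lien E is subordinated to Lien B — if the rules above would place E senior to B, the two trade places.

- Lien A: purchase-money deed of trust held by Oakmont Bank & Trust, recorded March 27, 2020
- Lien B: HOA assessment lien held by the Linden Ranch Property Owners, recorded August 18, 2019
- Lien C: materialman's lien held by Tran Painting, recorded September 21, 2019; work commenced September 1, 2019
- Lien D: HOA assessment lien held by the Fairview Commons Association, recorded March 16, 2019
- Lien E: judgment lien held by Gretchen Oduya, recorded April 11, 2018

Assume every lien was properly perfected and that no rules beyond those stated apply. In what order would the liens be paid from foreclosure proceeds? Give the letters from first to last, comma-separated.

B, D, E, C, A

Effective dates: A relates back to the deed date March 15, 2020; C is treated as recorded September 1, 2019, the work-commencement date.
Ordering by effective date: E (April 11, 2018), D (March 16, 2019), B (August 18, 2019), C (September 1, 2019), A (March 15, 2020).
Because E would otherwise rank above B, the subordination swaps them.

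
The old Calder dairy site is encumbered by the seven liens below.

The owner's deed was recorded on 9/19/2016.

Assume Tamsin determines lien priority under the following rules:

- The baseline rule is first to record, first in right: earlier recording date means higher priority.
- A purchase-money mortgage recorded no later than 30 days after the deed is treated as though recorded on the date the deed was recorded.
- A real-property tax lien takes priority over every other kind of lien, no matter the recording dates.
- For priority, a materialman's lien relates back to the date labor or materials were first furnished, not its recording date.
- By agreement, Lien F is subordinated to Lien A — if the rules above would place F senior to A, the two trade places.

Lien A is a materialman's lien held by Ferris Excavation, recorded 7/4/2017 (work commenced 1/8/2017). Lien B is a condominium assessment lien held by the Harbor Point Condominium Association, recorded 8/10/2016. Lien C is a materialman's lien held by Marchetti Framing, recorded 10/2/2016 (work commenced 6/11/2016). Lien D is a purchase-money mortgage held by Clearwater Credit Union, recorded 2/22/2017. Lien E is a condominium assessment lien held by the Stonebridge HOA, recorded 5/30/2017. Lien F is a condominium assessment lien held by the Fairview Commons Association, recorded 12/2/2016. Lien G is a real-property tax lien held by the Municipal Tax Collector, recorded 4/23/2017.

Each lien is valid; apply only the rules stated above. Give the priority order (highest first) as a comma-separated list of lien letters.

G, C, B, A, F, D, E

Adjusting effective dates: A relates back to 1/8/2017 (work commenced); C's effective date is 6/11/2016, when work began; D was recorded 156 days after the deed, outside the 30-day window, so it keeps its recording date.
G is a real-property tax lien, so it outranks all other liens regardless of date.
The other liens, earliest effective date first: C (6/11/2016), B (8/10/2016), F (12/2/2016), A (1/8/2017), D (2/22/2017), E (5/30/2017).
F would otherwise be senior to A, so under the subordination agreement F and A exchange positions.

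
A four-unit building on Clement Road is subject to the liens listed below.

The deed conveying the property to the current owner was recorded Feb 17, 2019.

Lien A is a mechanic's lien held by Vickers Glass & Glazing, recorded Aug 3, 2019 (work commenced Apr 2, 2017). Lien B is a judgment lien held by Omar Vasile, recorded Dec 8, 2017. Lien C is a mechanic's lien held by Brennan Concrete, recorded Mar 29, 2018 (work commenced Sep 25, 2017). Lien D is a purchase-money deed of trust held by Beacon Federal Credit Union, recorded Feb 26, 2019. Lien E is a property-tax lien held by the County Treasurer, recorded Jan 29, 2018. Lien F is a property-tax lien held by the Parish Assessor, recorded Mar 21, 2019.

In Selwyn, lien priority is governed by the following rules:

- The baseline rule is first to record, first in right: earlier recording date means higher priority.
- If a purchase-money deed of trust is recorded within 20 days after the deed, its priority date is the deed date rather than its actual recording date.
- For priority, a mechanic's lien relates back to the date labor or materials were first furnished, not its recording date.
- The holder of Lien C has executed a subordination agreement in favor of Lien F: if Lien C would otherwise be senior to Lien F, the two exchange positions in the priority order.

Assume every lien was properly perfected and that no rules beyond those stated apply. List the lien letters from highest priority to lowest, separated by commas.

A, F, B, E, D, C

Effective dates after the stated exceptions: A is treated as recorded Apr 2, 2017, the work-commencement date; C relates back to Sep 25, 2017 (work commenced); D was recorded within the 20-day window, so its effective date is the deed date Feb 17, 2019.
Ordering by effective date: A (Apr 2, 2017), C (Sep 25, 2017), B (Dec 8, 2017), E (Jan 29, 2018), D (Feb 17, 2019), F (Mar 21, 2019).
C is senior to F before the subordination, so the two trade places.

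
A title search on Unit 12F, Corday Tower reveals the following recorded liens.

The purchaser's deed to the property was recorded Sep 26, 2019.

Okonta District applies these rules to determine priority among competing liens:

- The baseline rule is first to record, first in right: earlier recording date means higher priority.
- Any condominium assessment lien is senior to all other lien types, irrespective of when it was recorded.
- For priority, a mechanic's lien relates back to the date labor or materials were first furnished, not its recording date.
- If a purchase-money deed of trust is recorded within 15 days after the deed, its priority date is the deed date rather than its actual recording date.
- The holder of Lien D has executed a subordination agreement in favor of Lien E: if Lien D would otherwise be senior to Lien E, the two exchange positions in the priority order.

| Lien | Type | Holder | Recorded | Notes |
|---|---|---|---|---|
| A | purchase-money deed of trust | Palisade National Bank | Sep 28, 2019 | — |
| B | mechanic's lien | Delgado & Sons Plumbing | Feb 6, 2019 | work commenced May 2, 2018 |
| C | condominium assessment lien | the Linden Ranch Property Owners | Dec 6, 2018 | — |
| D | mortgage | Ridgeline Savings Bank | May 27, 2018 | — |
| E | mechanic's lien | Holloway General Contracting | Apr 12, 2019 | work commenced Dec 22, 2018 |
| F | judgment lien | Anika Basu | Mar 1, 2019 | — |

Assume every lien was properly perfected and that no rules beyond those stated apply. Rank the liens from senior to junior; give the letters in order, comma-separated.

Adjusting effective dates: A relates back to the deed date Sep 26, 2019; B is treated as recorded May 2, 2018, the work-commencement date; E is treated as recorded Dec 22, 2018, the work-commencement date.
C is a condominium assessment lien, so it outranks all other liens regardless of date.
Among the remaining liens, by effective date: B (May 2, 2018), D (May 27, 2018), E (Dec 22, 2018), F (Mar 1, 2019), A (Sep 26, 2019).
The subordination applies — D was senior to E — so D and E swap.

C, B, E, D, F, A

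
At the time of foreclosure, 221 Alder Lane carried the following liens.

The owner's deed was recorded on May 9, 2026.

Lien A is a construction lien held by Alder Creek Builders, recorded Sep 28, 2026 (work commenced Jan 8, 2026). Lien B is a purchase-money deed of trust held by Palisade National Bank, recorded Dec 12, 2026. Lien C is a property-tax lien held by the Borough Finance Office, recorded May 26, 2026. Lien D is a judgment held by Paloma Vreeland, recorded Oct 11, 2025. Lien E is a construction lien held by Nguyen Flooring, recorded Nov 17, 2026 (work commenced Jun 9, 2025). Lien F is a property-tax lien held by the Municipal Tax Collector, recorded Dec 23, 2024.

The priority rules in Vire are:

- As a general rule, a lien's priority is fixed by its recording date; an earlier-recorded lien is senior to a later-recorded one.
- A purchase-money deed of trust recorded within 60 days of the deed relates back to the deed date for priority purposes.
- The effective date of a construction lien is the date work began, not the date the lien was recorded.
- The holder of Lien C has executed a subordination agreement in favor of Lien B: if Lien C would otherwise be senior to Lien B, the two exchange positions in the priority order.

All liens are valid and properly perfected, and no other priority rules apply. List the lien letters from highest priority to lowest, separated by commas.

F, E, D, A, B, C

First, effective dates: A relates back to Jan 8, 2026 (work commenced); B was recorded 217 days after the deed — beyond 60 days — so no relation-back applies; E relates back to Jun 9, 2025 (work commenced).
Ordering by effective date: F (Dec 23, 2024), E (Jun 9, 2025), D (Oct 11, 2025), A (Jan 8, 2026), C (May 26, 2026), B (Dec 12, 2026).
The subordination applies — C was senior to B — so C and B swap.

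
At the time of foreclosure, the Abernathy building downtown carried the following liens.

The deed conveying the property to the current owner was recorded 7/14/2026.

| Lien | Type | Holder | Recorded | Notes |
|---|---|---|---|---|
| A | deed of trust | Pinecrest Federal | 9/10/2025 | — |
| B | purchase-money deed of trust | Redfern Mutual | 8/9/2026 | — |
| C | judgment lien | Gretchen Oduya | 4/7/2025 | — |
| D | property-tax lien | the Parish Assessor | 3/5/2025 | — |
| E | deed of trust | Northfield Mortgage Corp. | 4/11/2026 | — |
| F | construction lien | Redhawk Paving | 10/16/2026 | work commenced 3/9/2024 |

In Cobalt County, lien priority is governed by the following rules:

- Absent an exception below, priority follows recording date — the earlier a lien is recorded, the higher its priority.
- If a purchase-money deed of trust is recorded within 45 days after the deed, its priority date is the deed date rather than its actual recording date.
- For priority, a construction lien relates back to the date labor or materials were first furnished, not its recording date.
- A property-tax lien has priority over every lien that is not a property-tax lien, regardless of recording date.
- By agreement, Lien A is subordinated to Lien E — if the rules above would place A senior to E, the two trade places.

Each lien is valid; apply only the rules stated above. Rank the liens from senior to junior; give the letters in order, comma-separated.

Effective dates: B was recorded within the 45-day window, so its effective date is the deed date 7/14/2026; F relates back to 3/9/2024 (work commenced).
D is a property-tax lien and takes priority over every other lien.
Remaining liens by effective date: F (3/9/2024), C (4/7/2025), A (9/10/2025), E (4/11/2026), B (7/14/2026).
The subordination applies — A was senior to E — so A and E swap.

D, F, C, E, A, B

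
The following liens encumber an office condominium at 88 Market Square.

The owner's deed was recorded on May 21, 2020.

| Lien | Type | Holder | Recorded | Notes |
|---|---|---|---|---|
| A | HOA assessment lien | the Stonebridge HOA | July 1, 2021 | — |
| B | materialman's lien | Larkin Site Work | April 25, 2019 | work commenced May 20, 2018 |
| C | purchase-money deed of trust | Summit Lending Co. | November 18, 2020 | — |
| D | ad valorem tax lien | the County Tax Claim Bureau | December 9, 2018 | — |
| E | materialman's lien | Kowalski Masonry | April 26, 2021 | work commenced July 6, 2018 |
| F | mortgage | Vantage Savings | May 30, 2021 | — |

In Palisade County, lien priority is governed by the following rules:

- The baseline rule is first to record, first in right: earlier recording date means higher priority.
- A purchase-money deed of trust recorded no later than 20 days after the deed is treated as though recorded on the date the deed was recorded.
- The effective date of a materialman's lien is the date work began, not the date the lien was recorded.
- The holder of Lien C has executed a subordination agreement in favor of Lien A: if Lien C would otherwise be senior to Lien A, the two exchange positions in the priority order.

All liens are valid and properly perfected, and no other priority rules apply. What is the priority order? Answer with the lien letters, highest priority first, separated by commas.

B, E, D, A, F, C

Effective dates after the stated exceptions: B's effective date is May 20, 2018, when work began; C was recorded 181 days after the deed — beyond 20 days — so no relation-back applies; E's effective date is July 6, 2018, when work began.
Sorted by effective date: B (May 20, 2018), E (July 6, 2018), D (December 9, 2018), C (November 18, 2020), F (May 30, 2021), A (July 1, 2021).
C is senior to A before the subordination, so the two trade places.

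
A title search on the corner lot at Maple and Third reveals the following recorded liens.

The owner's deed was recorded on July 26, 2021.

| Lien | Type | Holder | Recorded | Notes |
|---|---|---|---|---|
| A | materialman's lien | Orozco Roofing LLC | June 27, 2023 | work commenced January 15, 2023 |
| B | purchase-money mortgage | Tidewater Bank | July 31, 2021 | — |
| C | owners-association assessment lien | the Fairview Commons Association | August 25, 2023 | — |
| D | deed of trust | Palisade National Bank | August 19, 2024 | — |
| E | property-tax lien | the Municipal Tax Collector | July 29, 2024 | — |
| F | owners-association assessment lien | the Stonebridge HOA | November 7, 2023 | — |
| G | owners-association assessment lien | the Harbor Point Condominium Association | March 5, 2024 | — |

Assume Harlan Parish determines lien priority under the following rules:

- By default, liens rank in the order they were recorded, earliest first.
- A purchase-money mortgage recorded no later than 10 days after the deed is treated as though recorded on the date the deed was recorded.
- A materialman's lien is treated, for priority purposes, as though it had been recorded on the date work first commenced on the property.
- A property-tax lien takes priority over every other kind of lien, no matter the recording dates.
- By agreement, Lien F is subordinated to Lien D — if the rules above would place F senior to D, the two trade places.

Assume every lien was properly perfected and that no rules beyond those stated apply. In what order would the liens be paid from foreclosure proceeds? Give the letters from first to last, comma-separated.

Effective dates: A is treated as recorded January 15, 2023, the work-commencement date; B relates back to the deed date July 26, 2021.
E is a property-tax lien and takes priority over every other lien.
Ordering the rest by effective date: B (July 26, 2021), A (January 15, 2023), C (August 25, 2023), F (November 7, 2023), G (March 5, 2024), D (August 19, 2024).
F would otherwise be senior to D, so under the subordination agreement F and D exchange positions.

E, B, A, C, D, G, F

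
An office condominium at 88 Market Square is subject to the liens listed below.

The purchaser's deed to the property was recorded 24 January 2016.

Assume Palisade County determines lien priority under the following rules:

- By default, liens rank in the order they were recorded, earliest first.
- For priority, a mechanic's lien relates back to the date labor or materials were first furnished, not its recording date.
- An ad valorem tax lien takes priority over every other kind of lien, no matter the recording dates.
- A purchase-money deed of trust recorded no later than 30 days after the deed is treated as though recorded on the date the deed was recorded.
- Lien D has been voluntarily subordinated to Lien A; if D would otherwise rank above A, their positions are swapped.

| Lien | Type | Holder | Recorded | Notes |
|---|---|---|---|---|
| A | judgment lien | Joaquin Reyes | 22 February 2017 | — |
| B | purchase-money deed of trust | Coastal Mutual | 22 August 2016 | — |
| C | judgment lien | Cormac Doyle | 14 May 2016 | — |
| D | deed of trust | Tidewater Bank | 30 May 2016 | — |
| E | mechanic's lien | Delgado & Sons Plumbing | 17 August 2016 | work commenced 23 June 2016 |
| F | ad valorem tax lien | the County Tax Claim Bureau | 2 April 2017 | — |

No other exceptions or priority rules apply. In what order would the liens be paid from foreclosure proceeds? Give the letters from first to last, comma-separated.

First, effective dates: B missed the 30-day window (211 days after the deed), so its recording date stands; E's effective date is 23 June 2016, when work began.
As an ad valorem tax lien, F is senior to every other lien.
Among the remaining liens, by effective date: C (14 May 2016), D (30 May 2016), E (23 June 2016), B (22 August 2016), A (22 February 2017).
D would otherwise be senior to A, so under the subordination agreement D and A exchange positions.

F, C, A, E, B, D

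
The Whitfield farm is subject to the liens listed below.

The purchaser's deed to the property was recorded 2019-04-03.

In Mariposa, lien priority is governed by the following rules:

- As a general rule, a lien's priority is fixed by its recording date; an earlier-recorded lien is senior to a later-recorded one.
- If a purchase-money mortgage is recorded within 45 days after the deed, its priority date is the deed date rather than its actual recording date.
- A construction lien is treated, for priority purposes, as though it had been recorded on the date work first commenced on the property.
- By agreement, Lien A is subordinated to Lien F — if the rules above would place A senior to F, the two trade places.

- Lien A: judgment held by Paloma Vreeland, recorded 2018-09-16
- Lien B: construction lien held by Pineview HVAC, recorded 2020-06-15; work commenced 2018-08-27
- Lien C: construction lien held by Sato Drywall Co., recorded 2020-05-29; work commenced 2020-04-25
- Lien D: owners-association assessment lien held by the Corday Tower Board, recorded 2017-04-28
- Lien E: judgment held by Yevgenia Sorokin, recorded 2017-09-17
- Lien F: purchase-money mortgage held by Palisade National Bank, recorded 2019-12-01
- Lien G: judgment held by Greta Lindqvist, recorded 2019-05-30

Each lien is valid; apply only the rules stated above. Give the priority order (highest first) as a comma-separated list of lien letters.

D, E, B, F, G, A, C

Adjusting effective dates: B relates back to 2018-08-27 (work commenced); C relates back to 2020-04-25 (work commenced); F was recorded 242 days after the deed, outside the 45-day window, so it keeps its recording date.
Sorted by effective date: D (2017-04-28), E (2017-09-17), B (2018-08-27), A (2018-09-16), G (2019-05-30), F (2019-12-01), C (2020-04-25).
A would otherwise be senior to F, so under the subordination agreement A and F exchange positions.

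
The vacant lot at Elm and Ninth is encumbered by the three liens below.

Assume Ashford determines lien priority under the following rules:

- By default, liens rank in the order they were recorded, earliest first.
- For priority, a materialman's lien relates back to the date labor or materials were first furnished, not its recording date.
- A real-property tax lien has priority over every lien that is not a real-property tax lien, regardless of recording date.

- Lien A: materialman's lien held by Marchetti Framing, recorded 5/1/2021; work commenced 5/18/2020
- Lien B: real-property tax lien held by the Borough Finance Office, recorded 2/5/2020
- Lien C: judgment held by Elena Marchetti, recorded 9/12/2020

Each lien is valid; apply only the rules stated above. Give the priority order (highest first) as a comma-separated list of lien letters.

Adjusting effective dates: A relates back to 5/18/2020 (work commenced).
B, as a real-property tax lien, has superpriority and ranks first.
Remaining liens by effective date: A (5/18/2020), C (9/12/2020).

B, A, C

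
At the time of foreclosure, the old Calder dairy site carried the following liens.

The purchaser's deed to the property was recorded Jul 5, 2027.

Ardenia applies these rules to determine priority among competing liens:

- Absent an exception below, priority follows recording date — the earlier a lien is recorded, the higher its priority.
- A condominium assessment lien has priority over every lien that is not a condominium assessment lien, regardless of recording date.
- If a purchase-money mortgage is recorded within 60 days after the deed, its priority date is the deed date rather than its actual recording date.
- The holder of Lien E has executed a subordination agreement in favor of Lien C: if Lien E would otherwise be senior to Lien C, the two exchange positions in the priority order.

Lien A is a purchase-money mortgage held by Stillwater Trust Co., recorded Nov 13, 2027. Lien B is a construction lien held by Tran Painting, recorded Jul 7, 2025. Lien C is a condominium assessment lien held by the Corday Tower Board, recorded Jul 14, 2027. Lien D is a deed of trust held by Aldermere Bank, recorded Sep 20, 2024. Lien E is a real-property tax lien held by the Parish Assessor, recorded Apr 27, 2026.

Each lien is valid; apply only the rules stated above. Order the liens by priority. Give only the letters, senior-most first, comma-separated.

First, effective dates: A was recorded 131 days after the deed — beyond 60 days — so no relation-back applies.
C is a condominium assessment lien, so it outranks all other liens regardless of date.
Ordering the rest by effective date: D (Sep 20, 2024), B (Jul 7, 2025), E (Apr 27, 2026), A (Nov 13, 2027).
E already ranks below C; the subordination has no effect.

C, D, B, E, A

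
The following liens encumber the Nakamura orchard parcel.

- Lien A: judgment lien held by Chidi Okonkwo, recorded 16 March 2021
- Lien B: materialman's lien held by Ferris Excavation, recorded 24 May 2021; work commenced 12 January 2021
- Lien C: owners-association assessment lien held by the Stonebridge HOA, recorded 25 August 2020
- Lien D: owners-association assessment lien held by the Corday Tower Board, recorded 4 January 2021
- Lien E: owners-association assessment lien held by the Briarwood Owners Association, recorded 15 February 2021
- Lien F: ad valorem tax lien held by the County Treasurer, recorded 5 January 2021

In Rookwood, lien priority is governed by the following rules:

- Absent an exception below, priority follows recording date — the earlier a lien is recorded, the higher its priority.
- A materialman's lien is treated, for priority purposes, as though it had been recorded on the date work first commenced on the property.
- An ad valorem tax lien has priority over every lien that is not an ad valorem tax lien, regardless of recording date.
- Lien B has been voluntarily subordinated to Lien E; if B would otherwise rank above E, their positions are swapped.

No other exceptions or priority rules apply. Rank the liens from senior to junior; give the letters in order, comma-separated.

Adjusting effective dates: B's effective date is 12 January 2021, when work began.
F, as an ad valorem tax lien, has superpriority and ranks first.
Remaining liens by effective date: C (25 August 2020), D (4 January 2021), B (12 January 2021), E (15 February 2021), A (16 March 2021).
B would otherwise be senior to E, so under the subordination agreement B and E exchange positions.

F, C, D, E, B, A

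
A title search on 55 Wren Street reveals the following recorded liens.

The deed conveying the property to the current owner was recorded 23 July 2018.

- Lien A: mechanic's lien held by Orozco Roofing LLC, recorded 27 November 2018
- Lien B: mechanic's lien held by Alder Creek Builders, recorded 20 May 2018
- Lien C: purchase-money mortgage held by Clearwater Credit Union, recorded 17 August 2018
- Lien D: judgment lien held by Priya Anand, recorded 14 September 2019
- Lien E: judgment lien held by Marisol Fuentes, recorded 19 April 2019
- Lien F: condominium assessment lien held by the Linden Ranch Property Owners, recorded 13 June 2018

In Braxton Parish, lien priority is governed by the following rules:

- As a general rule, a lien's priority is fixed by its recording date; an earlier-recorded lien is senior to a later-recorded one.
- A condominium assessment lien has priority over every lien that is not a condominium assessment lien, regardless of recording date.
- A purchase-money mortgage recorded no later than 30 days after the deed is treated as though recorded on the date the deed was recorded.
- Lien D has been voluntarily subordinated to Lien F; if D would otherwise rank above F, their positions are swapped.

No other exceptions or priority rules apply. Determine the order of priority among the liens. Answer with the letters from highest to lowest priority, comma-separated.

First, effective dates: C was recorded within the 30-day window, so its effective date is the deed date 23 July 2018.
As a condominium assessment lien, F is senior to every other lien.
Among the remaining liens, by effective date: B (20 May 2018), C (23 July 2018), A (27 November 2018), E (19 April 2019), D (14 September 2019).
D is already junior to F, so the subordination agreement changes nothing.

F, B, C, A, E, D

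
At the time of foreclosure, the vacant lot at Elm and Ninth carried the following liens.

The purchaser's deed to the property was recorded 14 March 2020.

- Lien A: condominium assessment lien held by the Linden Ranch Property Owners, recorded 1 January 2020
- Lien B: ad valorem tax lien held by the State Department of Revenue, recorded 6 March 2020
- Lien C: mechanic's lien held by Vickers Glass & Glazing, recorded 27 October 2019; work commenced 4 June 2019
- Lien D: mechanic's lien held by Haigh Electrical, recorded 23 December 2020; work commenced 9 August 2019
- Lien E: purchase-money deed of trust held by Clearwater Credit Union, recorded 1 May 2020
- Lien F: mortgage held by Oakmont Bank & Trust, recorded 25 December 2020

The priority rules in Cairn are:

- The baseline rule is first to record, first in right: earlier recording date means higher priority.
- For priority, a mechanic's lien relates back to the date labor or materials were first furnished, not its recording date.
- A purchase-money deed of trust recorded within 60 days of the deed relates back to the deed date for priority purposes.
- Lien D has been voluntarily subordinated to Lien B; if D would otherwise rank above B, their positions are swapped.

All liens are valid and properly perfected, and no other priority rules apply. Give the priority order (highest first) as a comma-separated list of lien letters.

C, B, A, D, E, F

Effective dates after the stated exceptions: C's effective date is 4 June 2019, when work began; D relates back to 9 August 2019 (work commenced); E was recorded within the 60-day window, so its effective date is the deed date 14 March 2020.
Sorted by effective date: C (4 June 2019), D (9 August 2019), A (1 January 2020), B (6 March 2020), E (14 March 2020), F (25 December 2020).
Because D would otherwise rank above B, the subordination swaps them.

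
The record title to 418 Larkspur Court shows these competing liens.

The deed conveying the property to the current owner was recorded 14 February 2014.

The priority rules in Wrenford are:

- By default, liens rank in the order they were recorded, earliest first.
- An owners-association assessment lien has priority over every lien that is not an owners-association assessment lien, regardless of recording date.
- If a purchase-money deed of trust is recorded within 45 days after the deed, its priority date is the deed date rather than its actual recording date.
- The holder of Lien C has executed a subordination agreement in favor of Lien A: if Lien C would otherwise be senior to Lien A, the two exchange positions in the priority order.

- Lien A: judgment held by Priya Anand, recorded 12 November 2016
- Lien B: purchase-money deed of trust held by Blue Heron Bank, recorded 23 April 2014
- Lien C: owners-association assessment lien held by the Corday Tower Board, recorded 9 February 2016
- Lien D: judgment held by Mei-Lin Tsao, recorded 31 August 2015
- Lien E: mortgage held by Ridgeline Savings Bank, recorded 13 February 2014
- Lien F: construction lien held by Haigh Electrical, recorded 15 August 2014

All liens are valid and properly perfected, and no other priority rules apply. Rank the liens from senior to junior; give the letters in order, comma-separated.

A, E, B, F, D, C

Effective dates after the stated exceptions: B missed the 45-day window (68 days after the deed), so its recording date stands.
C is an owners-association assessment lien and takes priority over every other lien.
Among the remaining liens, by effective date: E (13 February 2014), B (23 April 2014), F (15 August 2014), D (31 August 2015), A (12 November 2016).
C is senior to A before the subordination, so the two trade places.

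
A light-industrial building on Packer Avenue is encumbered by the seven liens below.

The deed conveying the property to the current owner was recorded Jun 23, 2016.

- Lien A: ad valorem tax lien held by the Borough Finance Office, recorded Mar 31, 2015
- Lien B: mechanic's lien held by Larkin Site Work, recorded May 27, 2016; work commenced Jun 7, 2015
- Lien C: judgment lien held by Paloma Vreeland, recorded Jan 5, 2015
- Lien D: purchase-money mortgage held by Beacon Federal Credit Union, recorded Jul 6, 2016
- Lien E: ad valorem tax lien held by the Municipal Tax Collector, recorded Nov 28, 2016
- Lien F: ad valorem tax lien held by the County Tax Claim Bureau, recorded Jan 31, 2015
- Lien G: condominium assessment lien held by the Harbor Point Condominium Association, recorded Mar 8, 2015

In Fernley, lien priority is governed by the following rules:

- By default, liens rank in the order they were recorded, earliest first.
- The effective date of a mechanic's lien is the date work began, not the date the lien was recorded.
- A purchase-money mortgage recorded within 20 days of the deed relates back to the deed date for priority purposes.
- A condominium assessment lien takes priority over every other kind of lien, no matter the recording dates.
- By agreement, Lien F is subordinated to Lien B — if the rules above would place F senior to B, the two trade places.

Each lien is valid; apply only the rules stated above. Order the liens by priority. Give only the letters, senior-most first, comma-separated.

G, C, B, A, F, D, E

Effective dates after the stated exceptions: B relates back to Jun 7, 2015 (work commenced); D was recorded within the 20-day window, so its effective date is the deed date Jun 23, 2016.
G is a condominium assessment lien, so it outranks all other liens regardless of date.
The other liens, earliest effective date first: C (Jan 5, 2015), F (Jan 31, 2015), A (Mar 31, 2015), B (Jun 7, 2015), D (Jun 23, 2016), E (Nov 28, 2016).
The subordination applies — F was senior to B — so F and B swap.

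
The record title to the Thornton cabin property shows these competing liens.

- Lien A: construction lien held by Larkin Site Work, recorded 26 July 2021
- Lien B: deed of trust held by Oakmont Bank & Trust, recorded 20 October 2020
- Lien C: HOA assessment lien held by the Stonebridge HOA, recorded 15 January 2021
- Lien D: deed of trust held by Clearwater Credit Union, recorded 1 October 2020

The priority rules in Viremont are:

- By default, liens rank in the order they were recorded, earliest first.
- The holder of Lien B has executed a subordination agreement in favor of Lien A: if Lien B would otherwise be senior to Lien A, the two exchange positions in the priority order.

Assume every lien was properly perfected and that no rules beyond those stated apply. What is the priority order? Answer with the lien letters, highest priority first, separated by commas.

D, A, C, B

By effective date: D (1 October 2020), B (20 October 2020), C (15 January 2021), A (26 July 2021).
B would otherwise be senior to A, so under the subordination agreement B and A exchange positions.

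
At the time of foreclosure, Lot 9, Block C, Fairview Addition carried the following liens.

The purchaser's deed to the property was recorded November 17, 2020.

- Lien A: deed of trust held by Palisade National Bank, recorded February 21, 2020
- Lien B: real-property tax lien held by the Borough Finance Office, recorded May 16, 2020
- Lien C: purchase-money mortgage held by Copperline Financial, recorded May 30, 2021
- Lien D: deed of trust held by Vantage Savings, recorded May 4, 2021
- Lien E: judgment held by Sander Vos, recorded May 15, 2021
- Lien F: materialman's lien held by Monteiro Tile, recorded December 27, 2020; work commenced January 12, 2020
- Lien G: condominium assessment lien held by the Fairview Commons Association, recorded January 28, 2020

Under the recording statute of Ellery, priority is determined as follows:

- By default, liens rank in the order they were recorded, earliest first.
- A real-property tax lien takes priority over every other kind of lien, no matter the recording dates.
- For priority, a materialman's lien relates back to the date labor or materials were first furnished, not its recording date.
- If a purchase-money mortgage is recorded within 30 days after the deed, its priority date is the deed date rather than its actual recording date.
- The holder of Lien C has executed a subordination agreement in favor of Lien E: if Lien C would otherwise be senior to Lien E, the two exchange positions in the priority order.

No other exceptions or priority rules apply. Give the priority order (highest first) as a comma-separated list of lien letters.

Adjusting effective dates: C was recorded 194 days after the deed — beyond 30 days — so no relation-back applies; F relates back to January 12, 2020 (work commenced).
B is a real-property tax lien, so it outranks all other liens regardless of date.
The other liens, earliest effective date first: F (January 12, 2020), G (January 28, 2020), A (February 21, 2020), D (May 4, 2021), E (May 15, 2021), C (May 30, 2021).
C is already junior to E, so the subordination agreement changes nothing.

B, F, G, A, D, E, C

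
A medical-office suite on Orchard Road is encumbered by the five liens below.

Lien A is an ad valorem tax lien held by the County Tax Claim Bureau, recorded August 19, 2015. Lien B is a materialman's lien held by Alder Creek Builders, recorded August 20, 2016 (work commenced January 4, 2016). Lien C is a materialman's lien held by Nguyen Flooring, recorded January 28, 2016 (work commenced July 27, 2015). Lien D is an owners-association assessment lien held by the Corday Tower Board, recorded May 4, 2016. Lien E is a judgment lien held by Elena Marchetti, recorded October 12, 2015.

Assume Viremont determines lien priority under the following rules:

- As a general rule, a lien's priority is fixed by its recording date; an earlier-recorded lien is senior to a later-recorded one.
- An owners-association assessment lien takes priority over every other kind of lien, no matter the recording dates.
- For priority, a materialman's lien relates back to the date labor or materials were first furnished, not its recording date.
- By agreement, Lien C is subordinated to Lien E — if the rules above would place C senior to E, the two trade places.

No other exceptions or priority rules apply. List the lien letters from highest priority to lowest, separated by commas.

D, E, A, C, B

Effective dates after the stated exceptions: B relates back to January 4, 2016 (work commenced); C's effective date is July 27, 2015, when work began.
D is an owners-association assessment lien and takes priority over every other lien.
Remaining liens by effective date: C (July 27, 2015), A (August 19, 2015), E (October 12, 2015), B (January 4, 2016).
Because C would otherwise rank above E, the subordination swaps them.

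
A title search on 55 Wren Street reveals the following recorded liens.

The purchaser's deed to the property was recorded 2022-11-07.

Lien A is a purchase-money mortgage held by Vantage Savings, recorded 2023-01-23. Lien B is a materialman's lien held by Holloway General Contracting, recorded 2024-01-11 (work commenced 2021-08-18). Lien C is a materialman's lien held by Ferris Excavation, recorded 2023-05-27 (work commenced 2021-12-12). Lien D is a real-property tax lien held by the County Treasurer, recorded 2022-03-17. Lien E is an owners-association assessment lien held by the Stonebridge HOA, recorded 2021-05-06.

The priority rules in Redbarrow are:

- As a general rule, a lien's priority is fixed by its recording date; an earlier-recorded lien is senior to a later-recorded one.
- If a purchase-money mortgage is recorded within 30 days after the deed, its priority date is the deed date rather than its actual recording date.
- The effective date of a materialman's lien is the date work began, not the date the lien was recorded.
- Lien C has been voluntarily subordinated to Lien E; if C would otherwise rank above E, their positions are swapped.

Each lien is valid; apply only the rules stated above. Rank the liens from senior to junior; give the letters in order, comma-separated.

First, effective dates: A was recorded 77 days after the deed — beyond 30 days — so no relation-back applies; B is treated as recorded 2021-08-18, the work-commencement date; C is treated as recorded 2021-12-12, the work-commencement date.
Ordering by effective date: E (2021-05-06), B (2021-08-18), C (2021-12-12), D (2022-03-17), A (2023-01-23).
C already ranks below E; the subordination has no effect.

E, B, C, D, A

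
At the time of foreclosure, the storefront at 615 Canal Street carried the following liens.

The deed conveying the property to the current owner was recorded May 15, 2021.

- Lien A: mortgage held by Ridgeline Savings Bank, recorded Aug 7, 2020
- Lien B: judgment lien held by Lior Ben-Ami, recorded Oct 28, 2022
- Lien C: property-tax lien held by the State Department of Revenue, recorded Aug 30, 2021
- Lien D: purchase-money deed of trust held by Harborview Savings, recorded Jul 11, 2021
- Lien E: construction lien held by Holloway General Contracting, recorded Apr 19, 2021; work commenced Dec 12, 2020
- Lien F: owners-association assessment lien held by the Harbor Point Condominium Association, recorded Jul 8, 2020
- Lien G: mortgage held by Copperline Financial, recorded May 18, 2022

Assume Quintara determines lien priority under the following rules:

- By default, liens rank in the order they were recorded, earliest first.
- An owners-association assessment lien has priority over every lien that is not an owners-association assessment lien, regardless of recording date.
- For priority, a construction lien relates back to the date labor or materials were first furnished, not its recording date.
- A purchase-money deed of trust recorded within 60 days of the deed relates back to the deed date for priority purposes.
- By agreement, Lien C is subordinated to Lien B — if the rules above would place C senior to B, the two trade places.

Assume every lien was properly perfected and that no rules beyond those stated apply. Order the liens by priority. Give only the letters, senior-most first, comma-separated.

Adjusting effective dates: D relates back to the deed date May 15, 2021; E is treated as recorded Dec 12, 2020, the work-commencement date.
F is an owners-association assessment lien and takes priority over every other lien.
Ordering the rest by effective date: A (Aug 7, 2020), E (Dec 12, 2020), D (May 15, 2021), C (Aug 30, 2021), G (May 18, 2022), B (Oct 28, 2022).
Because C would otherwise rank above B, the subordination swaps them.

F, A, E, D, B, G, C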